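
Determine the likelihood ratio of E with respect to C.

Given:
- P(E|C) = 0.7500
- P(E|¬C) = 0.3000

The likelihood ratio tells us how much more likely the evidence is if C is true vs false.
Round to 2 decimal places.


Likelihood Ratio (LR) = P(E|C) / P(E|¬C)

LR = 0.7500 / 0.3000
   = 2.50

The evidence is 2.50 times more likely if C is true than if C is false.
Because LR exceeds 1, E is evidence for C.


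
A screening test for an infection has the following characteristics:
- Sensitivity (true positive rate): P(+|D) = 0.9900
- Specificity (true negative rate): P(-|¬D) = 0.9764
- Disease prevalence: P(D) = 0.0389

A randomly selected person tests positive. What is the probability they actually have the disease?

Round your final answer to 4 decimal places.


Let D = has disease, + = positive test

Given:
- P(D) = 0.0389 (prevalence)
- P(+|D) = 0.9900 (sensitivity)
- P(-|¬D) = 0.9764 (specificity)
- P(+|¬D) = 0.0236 (false positive rate = 1 - specificity)

Step 1: Find P(+)
P(+) = P(+|D)P(D) + P(+|¬D)P(¬D)
     = 0.9900 × 0.0389 + 0.0236 × 0.9611
     = 0.03851100 + 0.02268196
     = 0.06119296

Step 2: Apply Bayes' theorem for P(D|+)
P(D|+) = P(+|D)P(D) / P(+)
       = 0.03851100 / 0.06119296
       = 0.6293


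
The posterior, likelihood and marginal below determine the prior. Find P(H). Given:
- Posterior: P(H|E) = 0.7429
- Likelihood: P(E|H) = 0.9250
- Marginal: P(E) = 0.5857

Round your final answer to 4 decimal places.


From Bayes' theorem: P(H|E) = P(E|H) × P(H) / P(E)

Rearranging for P(H):
P(H) = P(H|E) × P(E) / P(E|H)
     = 0.7429 × 0.5857 / 0.9250
     = 0.43511653 / 0.9250
     = 0.4704


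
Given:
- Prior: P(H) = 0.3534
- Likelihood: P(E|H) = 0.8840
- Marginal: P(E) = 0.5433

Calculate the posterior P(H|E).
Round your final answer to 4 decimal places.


Using Bayes' theorem:

P(H|E) = P(E|H) × P(H) / P(E)
       = 0.8840 × 0.3534 / 0.5433
       = 0.31240560 / 0.5433
       = 0.5750

The evidence strengthens our belief in H.
Prior: 0.3534 → Posterior: 0.5750


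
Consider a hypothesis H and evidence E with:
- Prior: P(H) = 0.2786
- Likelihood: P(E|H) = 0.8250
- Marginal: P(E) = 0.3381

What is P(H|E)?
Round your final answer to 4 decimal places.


Using Bayes' theorem:

P(H|E) = P(E|H) × P(H) / P(E)
       = 0.8250 × 0.2786 / 0.3381
       = 0.22984500 / 0.3381
       = 0.6798

The evidence strengthens our belief in H.
Prior: 0.2786 → Posterior: 0.6798


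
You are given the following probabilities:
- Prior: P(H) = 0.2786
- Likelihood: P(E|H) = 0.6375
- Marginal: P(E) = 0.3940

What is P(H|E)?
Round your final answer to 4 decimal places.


Using Bayes' theorem:

P(H|E) = P(E|H) × P(H) / P(E)
       = 0.6375 × 0.2786 / 0.3940
       = 0.17760750 / 0.3940
       = 0.4508

The evidence strengthens our belief in H.
Prior: 0.2786 → Posterior: 0.4508


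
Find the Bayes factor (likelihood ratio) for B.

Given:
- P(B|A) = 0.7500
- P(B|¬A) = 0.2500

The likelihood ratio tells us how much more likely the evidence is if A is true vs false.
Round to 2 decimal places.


Likelihood Ratio (LR) = P(B|A) / P(B|¬A)

LR = 0.7500 / 0.2500
   = 3.00

The evidence is 3.00 times more likely if A is true than if A is false.
Because LR exceeds 1, B is evidence for A.


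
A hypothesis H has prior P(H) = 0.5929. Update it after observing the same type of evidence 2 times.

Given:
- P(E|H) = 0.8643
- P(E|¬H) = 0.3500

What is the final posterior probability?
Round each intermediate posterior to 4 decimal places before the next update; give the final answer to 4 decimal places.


Sequential Bayesian updating:

Initial prior: P(H) = 0.5929

Update 1:
  P(E) = 0.8643 × 0.5929 + 0.3500 × 0.4071 = 0.51244347 + 0.14248500 = 0.65492847
  P(H|E) = 0.51244347 / 0.65492847 = 0.7824

Update 2:
  P(E) = 0.8643 × 0.7824 + 0.3500 × 0.2176 = 0.67622832 + 0.07616000 = 0.75238832
  P(H|E) = 0.67622832 / 0.75238832 = 0.8988

Final posterior: 0.8988


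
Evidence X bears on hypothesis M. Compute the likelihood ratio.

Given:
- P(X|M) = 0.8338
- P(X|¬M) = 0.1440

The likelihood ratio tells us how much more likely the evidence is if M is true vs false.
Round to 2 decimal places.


Likelihood Ratio (LR) = P(X|M) / P(X|¬M)

LR = 0.8338 / 0.1440
   = 5.79

The evidence is 5.79 times more likely if M is true than if M is false.
Since LR > 1, the evidence supports M over ¬M.


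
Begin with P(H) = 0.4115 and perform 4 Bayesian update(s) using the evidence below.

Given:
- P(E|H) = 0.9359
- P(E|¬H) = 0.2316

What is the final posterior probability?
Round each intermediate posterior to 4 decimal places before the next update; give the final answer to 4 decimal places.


Sequential Bayesian updating:

Initial prior: P(H) = 0.4115

Update 1:
  P(E) = 0.9359 × 0.4115 + 0.2316 × 0.5885 = 0.38512285 + 0.13629660 = 0.52141945
  P(H|E) = 0.38512285 / 0.52141945 = 0.7386

Update 2:
  P(E) = 0.9359 × 0.7386 + 0.2316 × 0.2614 = 0.69125574 + 0.06054024 = 0.75179598
  P(H|E) = 0.69125574 / 0.75179598 = 0.9195

Update 3:
  P(E) = 0.9359 × 0.9195 + 0.2316 × 0.0805 = 0.86056005 + 0.01864380 = 0.87920385
  P(H|E) = 0.86056005 / 0.87920385 = 0.9788

Update 4:
  P(E) = 0.9359 × 0.9788 + 0.2316 × 0.0212 = 0.91605892 + 0.00490992 = 0.92096884
  P(H|E) = 0.91605892 / 0.92096884 = 0.9947

Final posterior: 0.9947


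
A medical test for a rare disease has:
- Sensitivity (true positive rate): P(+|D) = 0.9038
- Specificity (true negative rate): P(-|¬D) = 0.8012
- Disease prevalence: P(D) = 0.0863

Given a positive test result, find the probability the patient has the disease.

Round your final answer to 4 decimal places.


Let D = has disease, + = positive test

Given:
- P(D) = 0.0863 (prevalence)
- P(+|D) = 0.9038 (sensitivity)
- P(-|¬D) = 0.8012 (specificity)
- P(+|¬D) = 0.1988 (false positive rate = 1 - specificity)

Step 1: Find P(+)
P(+) = P(+|D)P(D) + P(+|¬D)P(¬D)
     = 0.9038 × 0.0863 + 0.1988 × 0.9137
     = 0.07799794 + 0.18164356
     = 0.25964150

Step 2: Apply Bayes' theorem for P(D|+)
P(D|+) = P(+|D)P(D) / P(+)
       = 0.07799794 / 0.25964150
       = 0.3004


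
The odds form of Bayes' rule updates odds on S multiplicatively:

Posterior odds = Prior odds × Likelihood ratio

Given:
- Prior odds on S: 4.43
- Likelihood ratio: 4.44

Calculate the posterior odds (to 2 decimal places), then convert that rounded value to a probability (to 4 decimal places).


Step 1: Calculate posterior odds
Posterior odds = Prior odds × LR
               = 4.43 × 4.44
               = 19.67

Step 2: Convert to probability
P(S|E) = Posterior odds / (1 + Posterior odds)
       = 19.67 / (1 + 19.67)
       = 19.67 / 20.67
       = 0.9516

The evidence increased P(S) from 0.8158 to 0.9516.


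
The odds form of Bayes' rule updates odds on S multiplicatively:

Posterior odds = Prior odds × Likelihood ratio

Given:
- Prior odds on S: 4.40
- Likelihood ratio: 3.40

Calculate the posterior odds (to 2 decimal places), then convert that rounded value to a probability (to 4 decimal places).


Step 1: Calculate posterior odds
Posterior odds = Prior odds × LR
               = 4.40 × 3.40
               = 14.96

Step 2: Convert to probability
P(S|E) = Posterior odds / (1 + Posterior odds)
       = 14.96 / (1 + 14.96)
       = 14.96 / 15.96
       = 0.9373

The evidence increased P(S) from 0.8148 to 0.9373.


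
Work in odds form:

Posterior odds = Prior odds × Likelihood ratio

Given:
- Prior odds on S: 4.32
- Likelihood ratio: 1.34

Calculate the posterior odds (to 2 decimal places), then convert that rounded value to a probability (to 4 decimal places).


Step 1: Calculate posterior odds
Posterior odds = Prior odds × LR
               = 4.32 × 1.34
               = 5.79

Step 2: Convert to probability
P(S|E) = Posterior odds / (1 + Posterior odds)
       = 5.79 / (1 + 5.79)
       = 5.79 / 6.79
       = 0.8527

The evidence increased P(S) from 0.8120 to 0.8527.


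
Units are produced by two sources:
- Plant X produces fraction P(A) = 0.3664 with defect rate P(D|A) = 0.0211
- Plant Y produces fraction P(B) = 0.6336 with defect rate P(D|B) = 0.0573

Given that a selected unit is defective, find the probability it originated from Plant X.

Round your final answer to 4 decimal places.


Let A = from Plant X, D = defective

Given:
- P(A) = 0.3664, P(B) = 0.6336
- P(D|A) = 0.0211, P(D|B) = 0.0573

Step 1: Find P(D)
P(D) = P(D|A)P(A) + P(D|B)P(B)
     = 0.0211 × 0.3664 + 0.0573 × 0.6336
     = 0.00773104 + 0.03630528
     = 0.04403632

Step 2: Apply Bayes' theorem
P(A|D) = P(D|A)P(A) / P(D)
       = 0.00773104 / 0.04403632
       = 0.1756


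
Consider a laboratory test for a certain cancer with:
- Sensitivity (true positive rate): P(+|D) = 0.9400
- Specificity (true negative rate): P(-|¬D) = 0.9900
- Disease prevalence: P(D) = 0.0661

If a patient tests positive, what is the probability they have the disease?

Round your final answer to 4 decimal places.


Let D = has disease, + = positive test

Given:
- P(D) = 0.0661 (prevalence)
- P(+|D) = 0.9400 (sensitivity)
- P(-|¬D) = 0.9900 (specificity)
- P(+|¬D) = 0.0100 (false positive rate = 1 - specificity)

Step 1: Find P(+)
P(+) = P(+|D)P(D) + P(+|¬D)P(¬D)
     = 0.9400 × 0.0661 + 0.0100 × 0.9339
     = 0.06213400 + 0.00933900
     = 0.07147300

Step 2: Apply Bayes' theorem for P(D|+)
P(D|+) = P(+|D)P(D) / P(+)
       = 0.06213400 / 0.07147300
       = 0.8693


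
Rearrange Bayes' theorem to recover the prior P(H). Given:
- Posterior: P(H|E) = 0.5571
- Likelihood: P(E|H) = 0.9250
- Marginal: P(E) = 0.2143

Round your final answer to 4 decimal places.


From Bayes' theorem: P(H|E) = P(E|H) × P(H) / P(E)

Rearranging for P(H):
P(H) = P(H|E) × P(E) / P(E|H)
     = 0.5571 × 0.2143 / 0.9250
     = 0.11938653 / 0.9250
     = 0.1291


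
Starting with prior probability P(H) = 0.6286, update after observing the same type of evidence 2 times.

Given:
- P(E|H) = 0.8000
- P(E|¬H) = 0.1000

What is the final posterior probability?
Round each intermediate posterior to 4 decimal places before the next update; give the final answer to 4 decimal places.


Sequential Bayesian updating:

Initial prior: P(H) = 0.6286

Update 1:
  P(E) = 0.8000 × 0.6286 + 0.1000 × 0.3714 = 0.50288000 + 0.03714000 = 0.54002000
  P(H|E) = 0.50288000 / 0.54002000 = 0.9312

Update 2:
  P(E) = 0.8000 × 0.9312 + 0.1000 × 0.0688 = 0.74496000 + 0.00688000 = 0.75184000
  P(H|E) = 0.74496000 / 0.75184000 = 0.9908

Final posterior: 0.9908


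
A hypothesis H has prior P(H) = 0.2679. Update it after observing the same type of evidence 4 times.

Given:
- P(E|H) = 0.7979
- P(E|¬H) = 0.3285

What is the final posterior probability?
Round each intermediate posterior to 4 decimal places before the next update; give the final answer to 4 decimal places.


Sequential Bayesian updating:

Initial prior: P(H) = 0.2679

Update 1:
  P(E) = 0.7979 × 0.2679 + 0.3285 × 0.7321 = 0.21375741 + 0.24049485 = 0.45425226
  P(H|E) = 0.21375741 / 0.45425226 = 0.4706

Update 2:
  P(E) = 0.7979 × 0.4706 + 0.3285 × 0.5294 = 0.37549174 + 0.17390790 = 0.54939964
  P(H|E) = 0.37549174 / 0.54939964 = 0.6835

Update 3:
  P(E) = 0.7979 × 0.6835 + 0.3285 × 0.3165 = 0.54536465 + 0.10397025 = 0.64933490
  P(H|E) = 0.54536465 / 0.64933490 = 0.8399

Update 4:
  P(E) = 0.7979 × 0.8399 + 0.3285 × 0.1601 = 0.67015621 + 0.05259285 = 0.72274906
  P(H|E) = 0.67015621 / 0.72274906 = 0.9272

Final posterior: 0.9272


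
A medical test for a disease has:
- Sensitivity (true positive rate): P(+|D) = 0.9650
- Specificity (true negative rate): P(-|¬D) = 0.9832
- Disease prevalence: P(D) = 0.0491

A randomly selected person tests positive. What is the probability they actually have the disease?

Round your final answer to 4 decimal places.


Let D = has disease, + = positive test

Given:
- P(D) = 0.0491 (prevalence)
- P(+|D) = 0.9650 (sensitivity)
- P(-|¬D) = 0.9832 (specificity)
- P(+|¬D) = 0.0168 (false positive rate = 1 - specificity)

Step 1: Find P(+)
P(+) = P(+|D)P(D) + P(+|¬D)P(¬D)
     = 0.9650 × 0.0491 + 0.0168 × 0.9509
     = 0.04738150 + 0.01597512
     = 0.06335662

Step 2: Apply Bayes' theorem for P(D|+)
P(D|+) = P(+|D)P(D) / P(+)
       = 0.04738150 / 0.06335662
       = 0.7479


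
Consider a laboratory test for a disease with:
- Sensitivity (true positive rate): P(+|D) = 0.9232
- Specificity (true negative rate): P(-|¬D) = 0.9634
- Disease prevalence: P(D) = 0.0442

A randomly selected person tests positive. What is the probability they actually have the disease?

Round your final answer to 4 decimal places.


Let D = has disease, + = positive test

Given:
- P(D) = 0.0442 (prevalence)
- P(+|D) = 0.9232 (sensitivity)
- P(-|¬D) = 0.9634 (specificity)
- P(+|¬D) = 0.0366 (false positive rate = 1 - specificity)

Step 1: Find P(+)
P(+) = P(+|D)P(D) + P(+|¬D)P(¬D)
     = 0.9232 × 0.0442 + 0.0366 × 0.9558
     = 0.04080544 + 0.03498228
     = 0.07578772

Step 2: Apply Bayes' theorem for P(D|+)
P(D|+) = P(+|D)P(D) / P(+)
       = 0.04080544 / 0.07578772
       = 0.5384


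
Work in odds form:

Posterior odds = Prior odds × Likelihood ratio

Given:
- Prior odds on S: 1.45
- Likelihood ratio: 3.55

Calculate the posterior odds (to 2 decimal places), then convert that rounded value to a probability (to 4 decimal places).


Step 1: Calculate posterior odds
Posterior odds = Prior odds × LR
               = 1.45 × 3.55
               = 5.15

Step 2: Convert to probability
P(S|E) = Posterior odds / (1 + Posterior odds)
       = 5.15 / (1 + 5.15)
       = 5.15 / 6.15
       = 0.8374

The evidence increased P(S) from 0.5918 to 0.8374.


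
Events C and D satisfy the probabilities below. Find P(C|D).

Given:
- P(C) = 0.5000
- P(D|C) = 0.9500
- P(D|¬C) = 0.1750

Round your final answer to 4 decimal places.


Bayes' theorem: P(C|D) = P(D|C) × P(C) / P(D)

Step 1: Calculate P(D) using law of total probability
P(D) = P(D|C)P(C) + P(D|¬C)P(¬C)
     = 0.9500 × 0.5000 + 0.1750 × 0.5000
     = 0.47500000 + 0.08750000
     = 0.56250000

Step 2: Apply Bayes' theorem
P(C|D) = P(D|C) × P(C) / P(D)
       = 0.47500000 / 0.56250000
       = 0.8444


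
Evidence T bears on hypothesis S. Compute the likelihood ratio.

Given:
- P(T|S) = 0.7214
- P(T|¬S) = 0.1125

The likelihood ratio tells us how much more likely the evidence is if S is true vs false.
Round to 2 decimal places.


Likelihood Ratio (LR) = P(T|S) / P(T|¬S)

LR = 0.7214 / 0.1125
   = 6.41

The evidence is 6.41 times more likely if S is true than if S is false.
Because LR exceeds 1, T is evidence for S.


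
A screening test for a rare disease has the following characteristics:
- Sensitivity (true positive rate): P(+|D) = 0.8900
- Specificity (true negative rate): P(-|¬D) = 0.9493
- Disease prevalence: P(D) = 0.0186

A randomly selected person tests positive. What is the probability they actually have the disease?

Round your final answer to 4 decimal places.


Let D = has disease, + = positive test

Given:
- P(D) = 0.0186 (prevalence)
- P(+|D) = 0.8900 (sensitivity)
- P(-|¬D) = 0.9493 (specificity)
- P(+|¬D) = 0.0507 (false positive rate = 1 - specificity)

Step 1: Find P(+)
P(+) = P(+|D)P(D) + P(+|¬D)P(¬D)
     = 0.8900 × 0.0186 + 0.0507 × 0.9814
     = 0.01655400 + 0.04975698
     = 0.06631098

Step 2: Apply Bayes' theorem for P(D|+)
P(D|+) = P(+|D)P(D) / P(+)
       = 0.01655400 / 0.06631098
       = 0.2496


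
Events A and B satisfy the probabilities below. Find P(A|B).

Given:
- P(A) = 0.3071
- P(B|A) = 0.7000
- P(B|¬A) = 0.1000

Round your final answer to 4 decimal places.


Bayes' theorem: P(A|B) = P(B|A) × P(A) / P(B)

Step 1: Calculate P(B) using law of total probability
P(B) = P(B|A)P(A) + P(B|¬A)P(¬A)
     = 0.7000 × 0.3071 + 0.1000 × 0.6929
     = 0.21497000 + 0.06929000
     = 0.28426000

Step 2: Apply Bayes' theorem
P(A|B) = P(B|A) × P(A) / P(B)
       = 0.21497000 / 0.28426000
       = 0.7562


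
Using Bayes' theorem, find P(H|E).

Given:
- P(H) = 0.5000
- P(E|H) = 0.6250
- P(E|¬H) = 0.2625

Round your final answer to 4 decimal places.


Bayes' theorem: P(H|E) = P(E|H) × P(H) / P(E)

Step 1: Calculate P(E) using law of total probability
P(E) = P(E|H)P(H) + P(E|¬H)P(¬H)
     = 0.6250 × 0.5000 + 0.2625 × 0.5000
     = 0.31250000 + 0.13125000
     = 0.44375000

Step 2: Apply Bayes' theorem
P(H|E) = P(E|H) × P(H) / P(E)
       = 0.31250000 / 0.44375000
       = 0.7042


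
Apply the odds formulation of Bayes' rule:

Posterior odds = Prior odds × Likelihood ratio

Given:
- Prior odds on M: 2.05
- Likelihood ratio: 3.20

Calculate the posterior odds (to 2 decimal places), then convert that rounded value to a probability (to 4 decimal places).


Step 1: Calculate posterior odds
Posterior odds = Prior odds × LR
               = 2.05 × 3.20
               = 6.56

Step 2: Convert to probability
P(M|E) = Posterior odds / (1 + Posterior odds)
       = 6.56 / (1 + 6.56)
       = 6.56 / 7.56
       = 0.8677

The evidence increased P(M) from 0.6721 to 0.8677.


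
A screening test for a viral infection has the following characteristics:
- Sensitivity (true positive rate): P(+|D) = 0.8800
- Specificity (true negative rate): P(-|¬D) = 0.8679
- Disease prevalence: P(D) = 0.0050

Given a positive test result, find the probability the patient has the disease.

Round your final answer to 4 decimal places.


Let D = has disease, + = positive test

Given:
- P(D) = 0.0050 (prevalence)
- P(+|D) = 0.8800 (sensitivity)
- P(-|¬D) = 0.8679 (specificity)
- P(+|¬D) = 0.1321 (false positive rate = 1 - specificity)

Step 1: Find P(+)
P(+) = P(+|D)P(D) + P(+|¬D)P(¬D)
     = 0.8800 × 0.0050 + 0.1321 × 0.9950
     = 0.00440000 + 0.13143950
     = 0.13583950

Step 2: Apply Bayes' theorem for P(D|+)
P(D|+) = P(+|D)P(D) / P(+)
       = 0.00440000 / 0.13583950
       = 0.0324


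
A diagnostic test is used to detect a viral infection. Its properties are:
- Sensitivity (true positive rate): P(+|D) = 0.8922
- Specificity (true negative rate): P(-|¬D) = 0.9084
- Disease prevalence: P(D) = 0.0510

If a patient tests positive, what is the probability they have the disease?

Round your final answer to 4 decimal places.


Let D = has disease, + = positive test

Given:
- P(D) = 0.0510 (prevalence)
- P(+|D) = 0.8922 (sensitivity)
- P(-|¬D) = 0.9084 (specificity)
- P(+|¬D) = 0.0916 (false positive rate = 1 - specificity)

Step 1: Find P(+)
P(+) = P(+|D)P(D) + P(+|¬D)P(¬D)
     = 0.8922 × 0.0510 + 0.0916 × 0.9490
     = 0.04550220 + 0.08692840
     = 0.13243060

Step 2: Apply Bayes' theorem for P(D|+)
P(D|+) = P(+|D)P(D) / P(+)
       = 0.04550220 / 0.13243060
       = 0.3436


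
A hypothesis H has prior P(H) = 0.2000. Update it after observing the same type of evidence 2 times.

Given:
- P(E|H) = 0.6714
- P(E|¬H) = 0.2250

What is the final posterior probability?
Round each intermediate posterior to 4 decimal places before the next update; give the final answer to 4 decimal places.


Sequential Bayesian updating:

Initial prior: P(H) = 0.2000

Update 1:
  P(E) = 0.6714 × 0.2000 + 0.2250 × 0.8000 = 0.13428000 + 0.18000000 = 0.31428000
  P(H|E) = 0.13428000 / 0.31428000 = 0.4273

Update 2:
  P(E) = 0.6714 × 0.4273 + 0.2250 × 0.5727 = 0.28688922 + 0.12885750 = 0.41574672
  P(H|E) = 0.28688922 / 0.41574672 = 0.6901

Final posterior: 0.6901


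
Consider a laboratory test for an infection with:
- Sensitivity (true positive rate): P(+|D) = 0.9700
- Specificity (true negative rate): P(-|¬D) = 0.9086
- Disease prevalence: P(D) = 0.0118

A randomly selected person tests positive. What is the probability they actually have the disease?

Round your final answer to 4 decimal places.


Let D = has disease, + = positive test

Given:
- P(D) = 0.0118 (prevalence)
- P(+|D) = 0.9700 (sensitivity)
- P(-|¬D) = 0.9086 (specificity)
- P(+|¬D) = 0.0914 (false positive rate = 1 - specificity)

Step 1: Find P(+)
P(+) = P(+|D)P(D) + P(+|¬D)P(¬D)
     = 0.9700 × 0.0118 + 0.0914 × 0.9882
     = 0.01144600 + 0.09032148
     = 0.10176748

Step 2: Apply Bayes' theorem for P(D|+)
P(D|+) = P(+|D)P(D) / P(+)
       = 0.01144600 / 0.10176748
       = 0.1125


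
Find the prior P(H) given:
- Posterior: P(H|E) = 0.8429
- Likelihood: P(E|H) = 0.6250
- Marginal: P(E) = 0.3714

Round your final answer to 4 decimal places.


From Bayes' theorem: P(H|E) = P(E|H) × P(H) / P(E)

Rearranging for P(H):
P(H) = P(H|E) × P(E) / P(E|H)
     = 0.8429 × 0.3714 / 0.6250
     = 0.31305306 / 0.6250
     = 0.5009


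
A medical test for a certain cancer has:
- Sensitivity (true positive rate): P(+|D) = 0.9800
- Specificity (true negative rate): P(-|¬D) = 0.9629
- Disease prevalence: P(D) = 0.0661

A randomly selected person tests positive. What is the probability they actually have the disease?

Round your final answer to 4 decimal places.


Let D = has disease, + = positive test

Given:
- P(D) = 0.0661 (prevalence)
- P(+|D) = 0.9800 (sensitivity)
- P(-|¬D) = 0.9629 (specificity)
- P(+|¬D) = 0.0371 (false positive rate = 1 - specificity)

Step 1: Find P(+)
P(+) = P(+|D)P(D) + P(+|¬D)P(¬D)
     = 0.9800 × 0.0661 + 0.0371 × 0.9339
     = 0.06477800 + 0.03464769
     = 0.09942569

Step 2: Apply Bayes' theorem for P(D|+)
P(D|+) = P(+|D)P(D) / P(+)
       = 0.06477800 / 0.09942569
       = 0.6515


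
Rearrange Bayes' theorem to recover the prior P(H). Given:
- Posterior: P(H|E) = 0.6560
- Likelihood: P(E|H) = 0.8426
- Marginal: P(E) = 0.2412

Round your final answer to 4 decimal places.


From Bayes' theorem: P(H|E) = P(E|H) × P(H) / P(E)

Rearranging for P(H):
P(H) = P(H|E) × P(E) / P(E|H)
     = 0.6560 × 0.2412 / 0.8426
     = 0.15822720 / 0.8426
     = 0.1878


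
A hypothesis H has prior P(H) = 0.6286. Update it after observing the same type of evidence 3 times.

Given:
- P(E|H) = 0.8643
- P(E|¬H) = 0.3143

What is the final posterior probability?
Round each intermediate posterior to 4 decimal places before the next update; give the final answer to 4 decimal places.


Sequential Bayesian updating:

Initial prior: P(H) = 0.6286

Update 1:
  P(E) = 0.8643 × 0.6286 + 0.3143 × 0.3714 = 0.54329898 + 0.11673102 = 0.66003000
  P(H|E) = 0.54329898 / 0.66003000 = 0.8231

Update 2:
  P(E) = 0.8643 × 0.8231 + 0.3143 × 0.1769 = 0.71140533 + 0.05559967 = 0.76700500
  P(H|E) = 0.71140533 / 0.76700500 = 0.9275

Update 3:
  P(E) = 0.8643 × 0.9275 + 0.3143 × 0.0725 = 0.80163825 + 0.02278675 = 0.82442500
  P(H|E) = 0.80163825 / 0.82442500 = 0.9724

Final posterior: 0.9724


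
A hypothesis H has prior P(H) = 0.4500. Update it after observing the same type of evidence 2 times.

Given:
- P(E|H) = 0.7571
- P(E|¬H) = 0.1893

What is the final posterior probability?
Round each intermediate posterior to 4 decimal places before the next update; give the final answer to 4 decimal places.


Sequential Bayesian updating:

Initial prior: P(H) = 0.4500

Update 1:
  P(E) = 0.7571 × 0.4500 + 0.1893 × 0.5500 = 0.34069500 + 0.10411500 = 0.44481000
  P(H|E) = 0.34069500 / 0.44481000 = 0.7659

Update 2:
  P(E) = 0.7571 × 0.7659 + 0.1893 × 0.2341 = 0.57986289 + 0.04431513 = 0.62417802
  P(H|E) = 0.57986289 / 0.62417802 = 0.9290

Final posterior: 0.9290


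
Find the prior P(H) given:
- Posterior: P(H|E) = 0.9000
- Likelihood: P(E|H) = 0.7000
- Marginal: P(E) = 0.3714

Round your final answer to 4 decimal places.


From Bayes' theorem: P(H|E) = P(E|H) × P(H) / P(E)

Rearranging for P(H):
P(H) = P(H|E) × P(E) / P(E|H)
     = 0.9000 × 0.3714 / 0.7000
     = 0.33426000 / 0.7000
     = 0.4775


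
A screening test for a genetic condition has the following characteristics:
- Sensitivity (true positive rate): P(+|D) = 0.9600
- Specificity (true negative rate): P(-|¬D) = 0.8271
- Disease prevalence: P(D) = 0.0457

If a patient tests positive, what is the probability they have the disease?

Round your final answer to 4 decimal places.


Let D = has disease, + = positive test

Given:
- P(D) = 0.0457 (prevalence)
- P(+|D) = 0.9600 (sensitivity)
- P(-|¬D) = 0.8271 (specificity)
- P(+|¬D) = 0.1729 (false positive rate = 1 - specificity)

Step 1: Find P(+)
P(+) = P(+|D)P(D) + P(+|¬D)P(¬D)
     = 0.9600 × 0.0457 + 0.1729 × 0.9543
     = 0.04387200 + 0.16499847
     = 0.20887047

Step 2: Apply Bayes' theorem for P(D|+)
P(D|+) = P(+|D)P(D) / P(+)
       = 0.04387200 / 0.20887047
       = 0.2100


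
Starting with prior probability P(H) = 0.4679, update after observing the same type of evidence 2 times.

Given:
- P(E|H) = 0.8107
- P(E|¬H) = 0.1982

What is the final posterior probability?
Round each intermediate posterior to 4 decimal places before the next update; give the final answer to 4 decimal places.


Sequential Bayesian updating:

Initial prior: P(H) = 0.4679

Update 1:
  P(E) = 0.8107 × 0.4679 + 0.1982 × 0.5321 = 0.37932653 + 0.10546222 = 0.48478875
  P(H|E) = 0.37932653 / 0.48478875 = 0.7825

Update 2:
  P(E) = 0.8107 × 0.7825 + 0.1982 × 0.2175 = 0.63437275 + 0.04310850 = 0.67748125
  P(H|E) = 0.63437275 / 0.67748125 = 0.9364

Final posterior: 0.9364


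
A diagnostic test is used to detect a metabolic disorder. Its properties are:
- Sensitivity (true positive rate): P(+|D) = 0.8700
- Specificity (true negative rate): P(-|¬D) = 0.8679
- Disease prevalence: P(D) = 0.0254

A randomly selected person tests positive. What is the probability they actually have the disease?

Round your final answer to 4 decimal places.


Let D = has disease, + = positive test

Given:
- P(D) = 0.0254 (prevalence)
- P(+|D) = 0.8700 (sensitivity)
- P(-|¬D) = 0.8679 (specificity)
- P(+|¬D) = 0.1321 (false positive rate = 1 - specificity)

Step 1: Find P(+)
P(+) = P(+|D)P(D) + P(+|¬D)P(¬D)
     = 0.8700 × 0.0254 + 0.1321 × 0.9746
     = 0.02209800 + 0.12874466
     = 0.15084266

Step 2: Apply Bayes' theorem for P(D|+)
P(D|+) = P(+|D)P(D) / P(+)
       = 0.02209800 / 0.15084266
       = 0.1465


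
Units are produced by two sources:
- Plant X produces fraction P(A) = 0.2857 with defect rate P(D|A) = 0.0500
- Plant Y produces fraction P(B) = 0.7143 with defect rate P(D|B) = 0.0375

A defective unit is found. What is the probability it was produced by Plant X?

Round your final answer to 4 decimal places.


Let A = from Plant X, D = defective

Given:
- P(A) = 0.2857, P(B) = 0.7143
- P(D|A) = 0.0500, P(D|B) = 0.0375

Step 1: Find P(D)
P(D) = P(D|A)P(A) + P(D|B)P(B)
     = 0.0500 × 0.2857 + 0.0375 × 0.7143
     = 0.01428500 + 0.02678625
     = 0.04107125

Step 2: Apply Bayes' theorem
P(A|D) = P(D|A)P(A) / P(D)
       = 0.01428500 / 0.04107125
       = 0.3478


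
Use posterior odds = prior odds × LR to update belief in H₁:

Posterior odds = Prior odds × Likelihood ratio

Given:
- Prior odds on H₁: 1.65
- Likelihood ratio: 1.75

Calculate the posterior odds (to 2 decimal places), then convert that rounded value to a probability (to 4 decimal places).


Step 1: Calculate posterior odds
Posterior odds = Prior odds × LR
               = 1.65 × 1.75
               = 2.89

Step 2: Convert to probability
P(H₁|E) = Posterior odds / (1 + Posterior odds)
       = 2.89 / (1 + 2.89)
       = 2.89 / 3.89
       = 0.7429

The evidence increased P(H₁) from 0.6226 to 0.7429.


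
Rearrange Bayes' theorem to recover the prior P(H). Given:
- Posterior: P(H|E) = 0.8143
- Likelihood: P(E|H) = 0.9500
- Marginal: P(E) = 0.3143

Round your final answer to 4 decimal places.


From Bayes' theorem: P(H|E) = P(E|H) × P(H) / P(E)

Rearranging for P(H):
P(H) = P(H|E) × P(E) / P(E|H)
     = 0.8143 × 0.3143 / 0.9500
     = 0.25593449 / 0.9500
     = 0.2694


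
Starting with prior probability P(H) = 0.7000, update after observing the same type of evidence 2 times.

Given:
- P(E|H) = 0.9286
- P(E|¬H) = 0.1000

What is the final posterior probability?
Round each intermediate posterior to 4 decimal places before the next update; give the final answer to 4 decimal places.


Sequential Bayesian updating:

Initial prior: P(H) = 0.7000

Update 1:
  P(E) = 0.9286 × 0.7000 + 0.1000 × 0.3000 = 0.65002000 + 0.03000000 = 0.68002000
  P(H|E) = 0.65002000 / 0.68002000 = 0.9559

Update 2:
  P(E) = 0.9286 × 0.9559 + 0.1000 × 0.0441 = 0.88764874 + 0.00441000 = 0.89205874
  P(H|E) = 0.88764874 / 0.89205874 = 0.9951

Final posterior: 0.9951


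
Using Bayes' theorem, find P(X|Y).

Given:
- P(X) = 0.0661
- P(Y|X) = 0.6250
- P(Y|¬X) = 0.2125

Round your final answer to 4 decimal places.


Bayes' theorem: P(X|Y) = P(Y|X) × P(X) / P(Y)

Step 1: Calculate P(Y) using law of total probability
P(Y) = P(Y|X)P(X) + P(Y|¬X)P(¬X)
     = 0.6250 × 0.0661 + 0.2125 × 0.9339
     = 0.04131250 + 0.19845375
     = 0.23976625

Step 2: Apply Bayes' theorem
P(X|Y) = P(Y|X) × P(X) / P(Y)
       = 0.04131250 / 0.23976625
       = 0.1723


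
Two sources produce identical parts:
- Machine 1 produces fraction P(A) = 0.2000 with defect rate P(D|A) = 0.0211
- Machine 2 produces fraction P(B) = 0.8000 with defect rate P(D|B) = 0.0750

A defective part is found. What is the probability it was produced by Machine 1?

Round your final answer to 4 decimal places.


Let A = from Machine 1, D = defective

Given:
- P(A) = 0.2000, P(B) = 0.8000
- P(D|A) = 0.0211, P(D|B) = 0.0750

Step 1: Find P(D)
P(D) = P(D|A)P(A) + P(D|B)P(B)
     = 0.0211 × 0.2000 + 0.0750 × 0.8000
     = 0.00422000 + 0.06000000
     = 0.06422000

Step 2: Apply Bayes' theorem
P(A|D) = P(D|A)P(A) / P(D)
       = 0.00422000 / 0.06422000
       = 0.0657


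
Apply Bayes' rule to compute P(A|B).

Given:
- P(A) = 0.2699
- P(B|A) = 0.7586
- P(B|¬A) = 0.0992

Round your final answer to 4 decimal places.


Bayes' theorem: P(A|B) = P(B|A) × P(A) / P(B)

Step 1: Calculate P(B) using law of total probability
P(B) = P(B|A)P(A) + P(B|¬A)P(¬A)
     = 0.7586 × 0.2699 + 0.0992 × 0.7301
     = 0.20474614 + 0.07242592
     = 0.27717206

Step 2: Apply Bayes' theorem
P(A|B) = P(B|A) × P(A) / P(B)
       = 0.20474614 / 0.27717206
       = 0.7387


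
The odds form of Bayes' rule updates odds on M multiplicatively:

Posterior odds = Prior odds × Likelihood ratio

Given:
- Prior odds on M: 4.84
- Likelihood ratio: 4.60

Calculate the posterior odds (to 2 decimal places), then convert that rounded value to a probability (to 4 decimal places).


Step 1: Calculate posterior odds
Posterior odds = Prior odds × LR
               = 4.84 × 4.60
               = 22.26

Step 2: Convert to probability
P(M|E) = Posterior odds / (1 + Posterior odds)
       = 22.26 / (1 + 22.26)
       = 22.26 / 23.26
       = 0.9570

The evidence increased P(M) from 0.8288 to 0.9570.


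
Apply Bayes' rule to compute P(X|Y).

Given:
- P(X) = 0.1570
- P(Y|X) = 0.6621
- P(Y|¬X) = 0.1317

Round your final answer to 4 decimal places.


Bayes' theorem: P(X|Y) = P(Y|X) × P(X) / P(Y)

Step 1: Calculate P(Y) using law of total probability
P(Y) = P(Y|X)P(X) + P(Y|¬X)P(¬X)
     = 0.6621 × 0.1570 + 0.1317 × 0.8430
     = 0.10394970 + 0.11102310
     = 0.21497280

Step 2: Apply Bayes' theorem
P(X|Y) = P(Y|X) × P(X) / P(Y)
       = 0.10394970 / 0.21497280
       = 0.4835


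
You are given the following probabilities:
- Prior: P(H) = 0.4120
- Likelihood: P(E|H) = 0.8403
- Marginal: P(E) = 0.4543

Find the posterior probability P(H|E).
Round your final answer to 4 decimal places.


Using Bayes' theorem:

P(H|E) = P(E|H) × P(H) / P(E)
       = 0.8403 × 0.4120 / 0.4543
       = 0.34620360 / 0.4543
       = 0.7621

The evidence strengthens our belief in H.
Prior: 0.4120 → Posterior: 0.7621


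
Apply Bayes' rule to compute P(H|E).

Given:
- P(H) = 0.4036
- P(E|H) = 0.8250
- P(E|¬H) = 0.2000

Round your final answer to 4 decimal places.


Bayes' theorem: P(H|E) = P(E|H) × P(H) / P(E)

Step 1: Calculate P(E) using law of total probability
P(E) = P(E|H)P(H) + P(E|¬H)P(¬H)
     = 0.8250 × 0.4036 + 0.2000 × 0.5964
     = 0.33297000 + 0.11928000
     = 0.45225000

Step 2: Apply Bayes' theorem
P(H|E) = P(E|H) × P(H) / P(E)
       = 0.33297000 / 0.45225000
       = 0.7363


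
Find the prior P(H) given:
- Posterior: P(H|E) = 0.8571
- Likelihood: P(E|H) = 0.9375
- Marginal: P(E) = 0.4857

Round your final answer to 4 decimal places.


From Bayes' theorem: P(H|E) = P(E|H) × P(H) / P(E)

Rearranging for P(H):
P(H) = P(H|E) × P(E) / P(E|H)
     = 0.8571 × 0.4857 / 0.9375
     = 0.41629347 / 0.9375
     = 0.4440


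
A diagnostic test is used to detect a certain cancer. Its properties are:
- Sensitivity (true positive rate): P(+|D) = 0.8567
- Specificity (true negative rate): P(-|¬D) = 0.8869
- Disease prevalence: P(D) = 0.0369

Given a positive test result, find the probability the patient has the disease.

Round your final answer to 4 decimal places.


Let D = has disease, + = positive test

Given:
- P(D) = 0.0369 (prevalence)
- P(+|D) = 0.8567 (sensitivity)
- P(-|¬D) = 0.8869 (specificity)
- P(+|¬D) = 0.1131 (false positive rate = 1 - specificity)

Step 1: Find P(+)
P(+) = P(+|D)P(D) + P(+|¬D)P(¬D)
     = 0.8567 × 0.0369 + 0.1131 × 0.9631
     = 0.03161223 + 0.10892661
     = 0.14053884

Step 2: Apply Bayes' theorem for P(D|+)
P(D|+) = P(+|D)P(D) / P(+)
       = 0.03161223 / 0.14053884
       = 0.2249


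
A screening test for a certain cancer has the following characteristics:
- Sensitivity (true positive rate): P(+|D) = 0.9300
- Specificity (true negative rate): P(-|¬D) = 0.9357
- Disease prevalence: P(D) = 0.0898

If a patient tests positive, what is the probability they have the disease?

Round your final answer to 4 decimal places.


Let D = has disease, + = positive test

Given:
- P(D) = 0.0898 (prevalence)
- P(+|D) = 0.9300 (sensitivity)
- P(-|¬D) = 0.9357 (specificity)
- P(+|¬D) = 0.0643 (false positive rate = 1 - specificity)

Step 1: Find P(+)
P(+) = P(+|D)P(D) + P(+|¬D)P(¬D)
     = 0.9300 × 0.0898 + 0.0643 × 0.9102
     = 0.08351400 + 0.05852586
     = 0.14203986

Step 2: Apply Bayes' theorem for P(D|+)
P(D|+) = P(+|D)P(D) / P(+)
       = 0.08351400 / 0.14203986
       = 0.5880


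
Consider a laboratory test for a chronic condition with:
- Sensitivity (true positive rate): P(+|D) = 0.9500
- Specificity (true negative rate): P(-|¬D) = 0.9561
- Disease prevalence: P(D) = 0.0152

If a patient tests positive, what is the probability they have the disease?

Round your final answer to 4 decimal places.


Let D = has disease, + = positive test

Given:
- P(D) = 0.0152 (prevalence)
- P(+|D) = 0.9500 (sensitivity)
- P(-|¬D) = 0.9561 (specificity)
- P(+|¬D) = 0.0439 (false positive rate = 1 - specificity)

Step 1: Find P(+)
P(+) = P(+|D)P(D) + P(+|¬D)P(¬D)
     = 0.9500 × 0.0152 + 0.0439 × 0.9848
     = 0.01444000 + 0.04323272
     = 0.05767272

Step 2: Apply Bayes' theorem for P(D|+)
P(D|+) = P(+|D)P(D) / P(+)
       = 0.01444000 / 0.05767272
       = 0.2504


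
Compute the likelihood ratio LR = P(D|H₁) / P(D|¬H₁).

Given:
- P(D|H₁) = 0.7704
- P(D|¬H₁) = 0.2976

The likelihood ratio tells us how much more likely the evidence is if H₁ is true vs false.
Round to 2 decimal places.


Likelihood Ratio (LR) = P(D|H₁) / P(D|¬H₁)

LR = 0.7704 / 0.2976
   = 2.59

The evidence is 2.59 times more likely if H₁ is true than if H₁ is false.
Since LR > 1, the evidence supports H₁ over ¬H₁.


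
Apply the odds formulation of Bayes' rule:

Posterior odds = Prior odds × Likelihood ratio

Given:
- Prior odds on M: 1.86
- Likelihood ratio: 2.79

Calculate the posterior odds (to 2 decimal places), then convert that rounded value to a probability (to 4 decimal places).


Step 1: Calculate posterior odds
Posterior odds = Prior odds × LR
               = 1.86 × 2.79
               = 5.19

Step 2: Convert to probability
P(M|E) = Posterior odds / (1 + Posterior odds)
       = 5.19 / (1 + 5.19)
       = 5.19 / 6.19
       = 0.8384

The evidence increased P(M) from 0.6503 to 0.8384.


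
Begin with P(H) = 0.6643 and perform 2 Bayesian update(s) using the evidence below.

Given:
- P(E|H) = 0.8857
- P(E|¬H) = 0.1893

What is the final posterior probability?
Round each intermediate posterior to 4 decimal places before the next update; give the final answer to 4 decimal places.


Sequential Bayesian updating:

Initial prior: P(H) = 0.6643

Update 1:
  P(E) = 0.8857 × 0.6643 + 0.1893 × 0.3357 = 0.58837051 + 0.06354801 = 0.65191852
  P(H|E) = 0.58837051 / 0.65191852 = 0.9025

Update 2:
  P(E) = 0.8857 × 0.9025 + 0.1893 × 0.0975 = 0.79934425 + 0.01845675 = 0.81780100
  P(H|E) = 0.79934425 / 0.81780100 = 0.9774

Final posterior: 0.9774


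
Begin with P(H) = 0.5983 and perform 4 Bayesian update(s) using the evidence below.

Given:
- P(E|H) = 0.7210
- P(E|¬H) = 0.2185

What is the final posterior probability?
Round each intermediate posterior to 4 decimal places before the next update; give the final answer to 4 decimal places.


Sequential Bayesian updating:

Initial prior: P(H) = 0.5983

Update 1:
  P(E) = 0.7210 × 0.5983 + 0.2185 × 0.4017 = 0.43137430 + 0.08777145 = 0.51914575
  P(H|E) = 0.43137430 / 0.51914575 = 0.8309

Update 2:
  P(E) = 0.7210 × 0.8309 + 0.2185 × 0.1691 = 0.59907890 + 0.03694835 = 0.63602725
  P(H|E) = 0.59907890 / 0.63602725 = 0.9419

Update 3:
  P(E) = 0.7210 × 0.9419 + 0.2185 × 0.0581 = 0.67910990 + 0.01269485 = 0.69180475
  P(H|E) = 0.67910990 / 0.69180475 = 0.9816

Update 4:
  P(E) = 0.7210 × 0.9816 + 0.2185 × 0.0184 = 0.70773360 + 0.00402040 = 0.71175400
  P(H|E) = 0.70773360 / 0.71175400 = 0.9944

Final posterior: 0.9944


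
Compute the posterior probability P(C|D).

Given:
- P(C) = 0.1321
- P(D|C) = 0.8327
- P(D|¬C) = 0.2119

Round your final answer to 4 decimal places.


Bayes' theorem: P(C|D) = P(D|C) × P(C) / P(D)

Step 1: Calculate P(D) using law of total probability
P(D) = P(D|C)P(C) + P(D|¬C)P(¬C)
     = 0.8327 × 0.1321 + 0.2119 × 0.8679
     = 0.10999967 + 0.18390801
     = 0.29390768

Step 2: Apply Bayes' theorem
P(C|D) = P(D|C) × P(C) / P(D)
       = 0.10999967 / 0.29390768
       = 0.3743


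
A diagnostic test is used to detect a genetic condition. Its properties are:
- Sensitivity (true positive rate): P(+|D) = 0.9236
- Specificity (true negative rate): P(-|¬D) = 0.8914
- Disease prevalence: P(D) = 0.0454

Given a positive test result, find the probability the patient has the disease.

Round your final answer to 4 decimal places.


Let D = has disease, + = positive test

Given:
- P(D) = 0.0454 (prevalence)
- P(+|D) = 0.9236 (sensitivity)
- P(-|¬D) = 0.8914 (specificity)
- P(+|¬D) = 0.1086 (false positive rate = 1 - specificity)

Step 1: Find P(+)
P(+) = P(+|D)P(D) + P(+|¬D)P(¬D)
     = 0.9236 × 0.0454 + 0.1086 × 0.9546
     = 0.04193144 + 0.10366956
     = 0.14560100

Step 2: Apply Bayes' theorem for P(D|+)
P(D|+) = P(+|D)P(D) / P(+)
       = 0.04193144 / 0.14560100
       = 0.2880


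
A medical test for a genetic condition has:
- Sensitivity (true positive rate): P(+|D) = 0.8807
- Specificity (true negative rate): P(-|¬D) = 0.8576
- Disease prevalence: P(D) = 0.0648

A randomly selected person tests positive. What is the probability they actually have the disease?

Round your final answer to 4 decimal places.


Let D = has disease, + = positive test

Given:
- P(D) = 0.0648 (prevalence)
- P(+|D) = 0.8807 (sensitivity)
- P(-|¬D) = 0.8576 (specificity)
- P(+|¬D) = 0.1424 (false positive rate = 1 - specificity)

Step 1: Find P(+)
P(+) = P(+|D)P(D) + P(+|¬D)P(¬D)
     = 0.8807 × 0.0648 + 0.1424 × 0.9352
     = 0.05706936 + 0.13317248
     = 0.19024184

Step 2: Apply Bayes' theorem for P(D|+)
P(D|+) = P(+|D)P(D) / P(+)
       = 0.05706936 / 0.19024184
       = 0.3000


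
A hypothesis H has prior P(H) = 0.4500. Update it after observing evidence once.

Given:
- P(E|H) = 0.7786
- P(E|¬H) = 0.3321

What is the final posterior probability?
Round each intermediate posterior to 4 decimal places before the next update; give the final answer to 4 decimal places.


Sequential Bayesian updating:

Initial prior: P(H) = 0.4500

Update 1:
  P(E) = 0.7786 × 0.4500 + 0.3321 × 0.5500 = 0.35037000 + 0.18265500 = 0.53302500
  P(H|E) = 0.35037000 / 0.53302500 = 0.6573

Final posterior: 0.6573


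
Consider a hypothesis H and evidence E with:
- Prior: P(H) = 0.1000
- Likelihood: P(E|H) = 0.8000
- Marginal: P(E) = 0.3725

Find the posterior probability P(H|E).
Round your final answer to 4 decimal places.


Using Bayes' theorem:

P(H|E) = P(E|H) × P(H) / P(E)
       = 0.8000 × 0.1000 / 0.3725
       = 0.08000000 / 0.3725
       = 0.2148

The evidence strengthens our belief in H.
Prior: 0.1000 → Posterior: 0.2148
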